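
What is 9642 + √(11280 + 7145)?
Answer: 9642 + 5*√737 ≈ 9777.7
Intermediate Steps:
9642 + √(11280 + 7145) = 9642 + √18425 = 9642 + 5*√737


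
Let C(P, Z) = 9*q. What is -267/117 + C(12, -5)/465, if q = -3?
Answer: -14146/6045 ≈ -2.3401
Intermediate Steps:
C(P, Z) = -27 (C(P, Z) = 9*(-3) = -27)
-267/117 + C(12, -5)/465 = -267/117 - 27/465 = -267*1/117 - 27*1/465 = -89/39 - 9/155 = -14146/6045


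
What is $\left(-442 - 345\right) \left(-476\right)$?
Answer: $374612$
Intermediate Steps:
$\left(-442 - 345\right) \left(-476\right) = \left(-787\right) \left(-476\right) = 374612$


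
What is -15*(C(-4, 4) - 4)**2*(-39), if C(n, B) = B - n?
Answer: 9360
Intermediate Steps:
-15*(C(-4, 4) - 4)**2*(-39) = -15*((4 - 1*(-4)) - 4)**2*(-39) = -15*((4 + 4) - 4)**2*(-39) = -15*(8 - 4)**2*(-39) = -15*4**2*(-39) = -15*16*(-39) = -240*(-39) = 9360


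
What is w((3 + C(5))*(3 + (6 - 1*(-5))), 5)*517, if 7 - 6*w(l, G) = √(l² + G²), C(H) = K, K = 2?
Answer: 3619/6 - 2585*√197/6 ≈ -5443.9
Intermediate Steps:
C(H) = 2
w(l, G) = 7/6 - √(G² + l²)/6 (w(l, G) = 7/6 - √(l² + G²)/6 = 7/6 - √(G² + l²)/6)
w((3 + C(5))*(3 + (6 - 1*(-5))), 5)*517 = (7/6 - √(5² + ((3 + 2)*(3 + (6 - 1*(-5))))²)/6)*517 = (7/6 - √(25 + (5*(3 + (6 + 5)))²)/6)*517 = (7/6 - √(25 + (5*(3 + 11))²)/6)*517 = (7/6 - √(25 + (5*14)²)/6)*517 = (7/6 - √(25 + 70²)/6)*517 = (7/6 - √(25 + 4900)/6)*517 = (7/6 - 5*√197/6)*517 = 3619/6 - 2585*√197/6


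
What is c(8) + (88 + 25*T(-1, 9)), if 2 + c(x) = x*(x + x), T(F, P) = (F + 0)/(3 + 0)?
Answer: 617/3 ≈ 205.67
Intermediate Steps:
T(F, P) = F/3
c(x) = -2 + 2*x² (c(x) = -2 + x*(x + x) = -2 + x*(2*x) = -2 + 2*x²)
c(8) + (88 + 25*T(-1, 9)) = (-2 + 2*8²) + (88 + 25*((⅓)*(-1))) = (-2 + 2*64) + (88 + 25*(-⅓)) = (-2 + 128) + (88 - 25/3) = 126 + 239/3 = 617/3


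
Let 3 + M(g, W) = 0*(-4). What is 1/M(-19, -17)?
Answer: -⅓ ≈ -0.33333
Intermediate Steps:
M(g, W) = -3 (M(g, W) = -3 + 0*(-4) = -3 + 0 = -3)
1/M(-19, -17) = 1/(-3) = -⅓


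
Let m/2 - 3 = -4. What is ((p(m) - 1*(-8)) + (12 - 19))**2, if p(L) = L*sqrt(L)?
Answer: (1 - 2*I*sqrt(2))**2 ≈ -7.0 - 5.6569*I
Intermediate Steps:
m = -2 (m = 6 + 2*(-4) = 6 - 8 = -2)
p(L) = L**(3/2)
((p(m) - 1*(-8)) + (12 - 19))**2 = (((-2)**(3/2) - 1*(-8)) + (12 - 19))**2 = ((-2*I*sqrt(2) + 8) - 7)**2 = ((8 - 2*I*sqrt(2)) - 7)**2 = (1 - 2*I*sqrt(2))**2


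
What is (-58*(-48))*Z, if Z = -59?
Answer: -164256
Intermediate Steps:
(-58*(-48))*Z = -58*(-48)*(-59) = 2784*(-59) = -164256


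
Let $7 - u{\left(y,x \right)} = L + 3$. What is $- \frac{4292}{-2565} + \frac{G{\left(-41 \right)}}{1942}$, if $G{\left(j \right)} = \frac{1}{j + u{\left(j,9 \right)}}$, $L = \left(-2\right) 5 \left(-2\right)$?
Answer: $\frac{8335019}{4981230} \approx 1.6733$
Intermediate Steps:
$L = 20$ ($L = \left(-10\right) \left(-2\right) = 20$)
$u{\left(y,x \right)} = -16$ ($u{\left(y,x \right)} = 7 - \left(20 + 3\right) = 7 - 23 = -16$)
$G{\left(j \right)} = \frac{1}{-16 + j}$ ($G{\left(j \right)} = \frac{1}{j - 16} = \frac{1}{-16 + j}$)
$- \frac{4292}{-2565} + \frac{G{\left(-41 \right)}}{1942} = - \frac{4292}{-2565} + \frac{1}{\left(-16 - 41\right) 1942} = \left(-4292\right) \left(- \frac{1}{2565}\right) + \frac{1}{-57} \cdot \frac{1}{1942} = \frac{4292}{2565} - \frac{1}{110694} = \frac{8335019}{4981230}$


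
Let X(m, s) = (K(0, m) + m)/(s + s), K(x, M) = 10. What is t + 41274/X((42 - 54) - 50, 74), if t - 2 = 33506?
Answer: -1091534/13 ≈ -83964.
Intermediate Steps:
t = 33508 (t = 2 + 33506 = 33508)
X(m, s) = (10 + m)/(2*s) (X(m, s) = (10 + m)/(s + s) = (10 + m)/((2*s)) = (10 + m)*(1/(2*s)) = (10 + m)/(2*s))
t + 41274/X((42 - 54) - 50, 74) = 33508 + 41274/(((1/2)*(10 + ((42 - 54) - 50))/74)) = 33508 + 41274/(((1/2)*(1/74)*(10 + (-12 - 50)))) = 33508 + 41274/(((1/2)*(1/74)*(10 - 62))) = 33508 + 41274/(((1/2)*(1/74)*(-52))) = 33508 + 41274/(-13/37) = 33508 + 41274*(-37/13) = 33508 - 1527138/13 = -1091534/13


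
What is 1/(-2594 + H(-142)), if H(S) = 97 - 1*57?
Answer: -1/2554 ≈ -0.00039154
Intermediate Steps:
H(S) = 40 (H(S) = 97 - 57 = 40)
1/(-2594 + H(-142)) = 1/(-2594 + 40) = 1/(-2554) = -1/2554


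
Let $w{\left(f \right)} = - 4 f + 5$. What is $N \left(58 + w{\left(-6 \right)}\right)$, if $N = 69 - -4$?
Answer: $6351$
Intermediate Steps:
$w{\left(f \right)} = 5 - 4 f$
$N = 73$ ($N = 69 + 4 = 73$)
$N \left(58 + w{\left(-6 \right)}\right) = 73 \left(58 + \left(5 - -24\right)\right) = 73 \left(58 + \left(5 + 24\right)\right) = 73 \left(58 + 29\right) = 73 \cdot 87 = 6351$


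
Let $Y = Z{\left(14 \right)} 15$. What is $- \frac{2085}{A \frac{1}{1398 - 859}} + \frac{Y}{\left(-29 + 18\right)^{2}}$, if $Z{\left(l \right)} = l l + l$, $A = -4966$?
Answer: $\frac{151624515}{600886} \approx 252.33$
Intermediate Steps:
$Z{\left(l \right)} = l + l^{2}$ ($Z{\left(l \right)} = l^{2} + l = l + l^{2}$)
$Y = 3150$ ($Y = 14 \left(1 + 14\right) 15 = 14 \cdot 15 \cdot 15 = 210 \cdot 15 = 3150$)
$- \frac{2085}{A \frac{1}{1398 - 859}} + \frac{Y}{\left(-29 + 18\right)^{2}} = - \frac{2085}{\left(-4966\right) \frac{1}{1398 - 859}} + \frac{3150}{\left(-29 + 18\right)^{2}} = - \frac{2085}{\left(-4966\right) \frac{1}{539}} + \frac{3150}{\left(-11\right)^{2}} = - \frac{2085}{\left(-4966\right) \frac{1}{539}} + \frac{3150}{121} = - \frac{2085}{- \frac{4966}{539}} + 3150 \cdot \frac{1}{121} = \left(-2085\right) \left(- \frac{539}{4966}\right) + \frac{3150}{121} = \frac{1123815}{4966} + \frac{3150}{121} = \frac{151624515}{600886}$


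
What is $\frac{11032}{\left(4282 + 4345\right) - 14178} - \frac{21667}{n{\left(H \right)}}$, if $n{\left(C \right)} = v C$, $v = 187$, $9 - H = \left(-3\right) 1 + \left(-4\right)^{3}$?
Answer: $- \frac{39580043}{11270116} \approx -3.5119$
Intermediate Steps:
$H = 76$ ($H = 9 - \left(\left(-3\right) 1 + \left(-4\right)^{3}\right) = 9 - \left(-3 - 64\right) = 9 - -67 = 9 + 67 = 76$)
$n{\left(C \right)} = 187 C$
$\frac{11032}{\left(4282 + 4345\right) - 14178} - \frac{21667}{n{\left(H \right)}} = \frac{11032}{\left(4282 + 4345\right) - 14178} - \frac{21667}{187 \cdot 76} = \frac{11032}{8627 - 14178} - \frac{21667}{14212} = \frac{11032}{-5551} - \frac{21667}{14212} = 11032 \left(- \frac{1}{5551}\right) - \frac{21667}{14212} = - \frac{1576}{793} - \frac{21667}{14212} = - \frac{39580043}{11270116}$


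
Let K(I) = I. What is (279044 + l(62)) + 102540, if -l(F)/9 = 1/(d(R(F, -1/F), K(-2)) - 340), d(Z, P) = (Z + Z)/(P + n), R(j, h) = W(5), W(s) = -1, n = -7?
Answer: 1166883953/3058 ≈ 3.8158e+5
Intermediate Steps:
R(j, h) = -1
d(Z, P) = 2*Z/(-7 + P) (d(Z, P) = (Z + Z)/(P - 7) = (2*Z)/(-7 + P) = 2*Z/(-7 + P))
l(F) = 81/3058 (l(F) = -9/(2*(-1)/(-7 - 2) - 340) = -9/(2*(-1)/(-9) - 340) = -9/(2*(-1)*(-1/9) - 340) = -9/(2/9 - 340) = -9/(-3058/9) = -9*(-9/3058) = 81/3058)
(279044 + l(62)) + 102540 = (279044 + 81/3058) + 102540 = 853316633/3058 + 102540 = 1166883953/3058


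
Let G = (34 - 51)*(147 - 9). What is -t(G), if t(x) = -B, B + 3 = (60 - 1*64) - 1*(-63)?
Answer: 56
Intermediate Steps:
B = 56 (B = -3 + ((60 - 1*64) - 1*(-63)) = -3 + ((60 - 64) + 63) = -3 + (-4 + 63) = -3 + 59 = 56)
G = -2346 (G = -17*138 = -2346)
t(x) = -56 (t(x) = -1*56 = -56)
-t(G) = -1*(-56) = 56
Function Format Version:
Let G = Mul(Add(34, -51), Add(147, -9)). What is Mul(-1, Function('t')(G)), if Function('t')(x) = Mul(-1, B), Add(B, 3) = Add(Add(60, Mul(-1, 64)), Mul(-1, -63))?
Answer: 56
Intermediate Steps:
B = 56 (B = Add(-3, Add(Add(60, Mul(-1, 64)), Mul(-1, -63))) = Add(-3, Add(Add(60, -64), 63)) = Add(-3, Add(-4, 63)) = Add(-3, 59) = 56)
G = -2346 (G = Mul(-17, 138) = -2346)
Function('t')(x) = -56 (Function('t')(x) = Mul(-1, 56) = -56)
Mul(-1, Function('t')(G)) = Mul(-1, -56) = 56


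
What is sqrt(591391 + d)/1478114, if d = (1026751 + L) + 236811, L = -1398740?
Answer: sqrt(456213)/1478114 ≈ 0.00045696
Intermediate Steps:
d = -135178 (d = (1026751 - 1398740) + 236811 = -371989 + 236811 = -135178)
sqrt(591391 + d)/1478114 = sqrt(591391 - 135178)/1478114 = sqrt(456213)*(1/1478114) = sqrt(456213)/1478114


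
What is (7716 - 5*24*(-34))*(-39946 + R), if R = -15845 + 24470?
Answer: -369462516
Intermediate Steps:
R = 8625
(7716 - 5*24*(-34))*(-39946 + R) = (7716 - 5*24*(-34))*(-39946 + 8625) = (7716 - 120*(-34))*(-31321) = (7716 + 4080)*(-31321) = 11796*(-31321) = -369462516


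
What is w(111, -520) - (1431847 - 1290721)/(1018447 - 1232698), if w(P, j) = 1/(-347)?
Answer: 16252157/24781699 ≈ 0.65581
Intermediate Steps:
w(P, j) = -1/347
w(111, -520) - (1431847 - 1290721)/(1018447 - 1232698) = -1/347 - (1431847 - 1290721)/(1018447 - 1232698) = -1/347 - 141126/(-214251) = -1/347 - 141126*(-1)/214251 = -1/347 - 1*(-47042/71417) = -1/347 + 47042/71417 = 16252157/24781699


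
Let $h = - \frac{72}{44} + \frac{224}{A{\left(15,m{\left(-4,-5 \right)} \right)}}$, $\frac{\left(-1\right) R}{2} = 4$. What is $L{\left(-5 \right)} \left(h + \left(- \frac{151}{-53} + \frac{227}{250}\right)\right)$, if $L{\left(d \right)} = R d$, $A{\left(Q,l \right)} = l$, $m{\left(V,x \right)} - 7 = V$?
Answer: $\frac{134301092}{43725} \approx 3071.5$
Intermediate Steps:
$R = -8$ ($R = \left(-2\right) 4 = -8$)
$m{\left(V,x \right)} = 7 + V$
$L{\left(d \right)} = - 8 d$
$h = \frac{2410}{33}$ ($h = - \frac{72}{44} + \frac{224}{7 - 4} = \left(-72\right) \frac{1}{44} + \frac{224}{3} = - \frac{18}{11} + 224 \cdot \frac{1}{3} = - \frac{18}{11} + \frac{224}{3} = \frac{2410}{33} \approx 73.03$)
$L{\left(-5 \right)} \left(h + \left(- \frac{151}{-53} + \frac{227}{250}\right)\right) = \left(-8\right) \left(-5\right) \left(\frac{2410}{33} + \left(- \frac{151}{-53} + \frac{227}{250}\right)\right) = 40 \left(\frac{2410}{33} + \left(\left(-151\right) \left(- \frac{1}{53}\right) + 227 \cdot \frac{1}{250}\right)\right) = 40 \left(\frac{2410}{33} + \left(\frac{151}{53} + \frac{227}{250}\right)\right) = 40 \left(\frac{2410}{33} + \frac{49781}{13250}\right) = 40 \cdot \frac{33575273}{437250} = \frac{134301092}{43725}$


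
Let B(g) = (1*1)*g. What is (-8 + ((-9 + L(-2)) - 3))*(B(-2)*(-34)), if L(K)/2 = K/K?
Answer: -1224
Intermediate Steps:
B(g) = g (B(g) = 1*g = g)
L(K) = 2 (L(K) = 2*(K/K) = 2*1 = 2)
(-8 + ((-9 + L(-2)) - 3))*(B(-2)*(-34)) = (-8 + ((-9 + 2) - 3))*(-2*(-34)) = (-8 + (-7 - 3))*68 = (-8 - 10)*68 = -18*68 = -1224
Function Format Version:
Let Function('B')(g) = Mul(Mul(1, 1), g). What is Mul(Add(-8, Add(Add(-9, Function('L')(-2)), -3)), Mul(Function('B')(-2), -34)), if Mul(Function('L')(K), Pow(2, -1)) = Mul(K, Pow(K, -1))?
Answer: -1224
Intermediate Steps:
Function('B')(g) = g (Function('B')(g) = Mul(1, g) = g)
Function('L')(K) = 2 (Function('L')(K) = Mul(2, Mul(K, Pow(K, -1))) = Mul(2, 1) = 2)
Mul(Add(-8, Add(Add(-9, Function('L')(-2)), -3)), Mul(Function('B')(-2), -34)) = Mul(Add(-8, Add(Add(-9, 2), -3)), Mul(-2, -34)) = Mul(Add(-8, Add(-7, -3)), 68) = Mul(Add(-8, -10), 68) = Mul(-18, 68) = -1224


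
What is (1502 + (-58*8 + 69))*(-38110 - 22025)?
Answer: -66569445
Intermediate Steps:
(1502 + (-58*8 + 69))*(-38110 - 22025) = (1502 + (-464 + 69))*(-60135) = (1502 - 395)*(-60135) = 1107*(-60135) = -66569445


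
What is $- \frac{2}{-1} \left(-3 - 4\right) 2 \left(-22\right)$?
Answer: $616$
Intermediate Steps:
$- \frac{2}{-1} \left(-3 - 4\right) 2 \left(-22\right) = \left(-2\right) \left(-1\right) \left(-7\right) 2 \left(-22\right) = 2 \left(-7\right) 2 \left(-22\right) = \left(-14\right) 2 \left(-22\right) = \left(-28\right) \left(-22\right) = 616$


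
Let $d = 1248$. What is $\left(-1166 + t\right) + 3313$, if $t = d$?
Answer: $3395$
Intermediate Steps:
$t = 1248$
$\left(-1166 + t\right) + 3313 = \left(-1166 + 1248\right) + 3313 = 82 + 3313 = 3395$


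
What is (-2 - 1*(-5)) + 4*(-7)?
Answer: -25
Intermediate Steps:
(-2 - 1*(-5)) + 4*(-7) = (-2 + 5) - 28 = 3 - 28 = -25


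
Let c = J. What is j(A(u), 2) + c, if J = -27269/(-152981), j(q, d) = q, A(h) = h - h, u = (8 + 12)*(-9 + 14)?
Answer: 27269/152981 ≈ 0.17825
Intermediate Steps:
u = 100 (u = 20*5 = 100)
A(h) = 0
J = 27269/152981 (J = -27269*(-1/152981) = 27269/152981 ≈ 0.17825)
c = 27269/152981 ≈ 0.17825
j(A(u), 2) + c = 0 + 27269/152981 = 27269/152981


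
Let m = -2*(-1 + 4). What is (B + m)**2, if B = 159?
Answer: 23409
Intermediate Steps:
m = -6 (m = -2*3 = -6)
(B + m)**2 = (159 - 6)**2 = 153**2 = 23409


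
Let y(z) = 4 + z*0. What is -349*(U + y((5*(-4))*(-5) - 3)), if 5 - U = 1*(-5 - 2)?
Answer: -5584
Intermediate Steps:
y(z) = 4 (y(z) = 4 + 0 = 4)
U = 12 (U = 5 - (-5 - 2) = 5 - (-7) = 5 - 1*(-7) = 5 + 7 = 12)
-349*(U + y((5*(-4))*(-5) - 3)) = -349*(12 + 4) = -349*16 = -5584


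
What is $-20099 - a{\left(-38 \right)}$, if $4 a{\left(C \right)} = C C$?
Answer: $-20460$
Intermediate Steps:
$a{\left(C \right)} = \frac{C^{2}}{4}$ ($a{\left(C \right)} = \frac{C C}{4} = \frac{C^{2}}{4}$)
$-20099 - a{\left(-38 \right)} = -20099 - \frac{\left(-38\right)^{2}}{4} = -20099 - \frac{1}{4} \cdot 1444 = -20099 - 361 = -20460$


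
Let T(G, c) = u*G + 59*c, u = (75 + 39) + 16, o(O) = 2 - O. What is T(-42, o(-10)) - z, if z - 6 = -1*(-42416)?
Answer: -47174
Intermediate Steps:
u = 130 (u = 114 + 16 = 130)
z = 42422 (z = 6 - 1*(-42416) = 6 + 42416 = 42422)
T(G, c) = 59*c + 130*G (T(G, c) = 130*G + 59*c = 59*c + 130*G)
T(-42, o(-10)) - z = (59*(2 - 1*(-10)) + 130*(-42)) - 1*42422 = (59*(2 + 10) - 5460) - 42422 = (59*12 - 5460) - 42422 = (708 - 5460) - 42422 = -4752 - 42422 = -47174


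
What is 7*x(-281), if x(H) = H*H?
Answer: 552727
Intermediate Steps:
x(H) = H²
7*x(-281) = 7*(-281)² = 7*78961 = 552727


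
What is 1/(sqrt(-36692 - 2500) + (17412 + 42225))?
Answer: 19879/1185536987 - 2*I*sqrt(9798)/3556610961 ≈ 1.6768e-5 - 5.5662e-8*I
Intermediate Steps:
1/(sqrt(-36692 - 2500) + (17412 + 42225)) = 1/(sqrt(-39192) + 59637) = 1/(2*I*sqrt(9798) + 59637) = 1/(59637 + 2*I*sqrt(9798))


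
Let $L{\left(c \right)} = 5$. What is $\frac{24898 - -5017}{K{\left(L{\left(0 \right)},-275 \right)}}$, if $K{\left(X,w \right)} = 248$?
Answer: $\frac{965}{8} \approx 120.63$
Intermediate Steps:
$\frac{24898 - -5017}{K{\left(L{\left(0 \right)},-275 \right)}} = \frac{24898 - -5017}{248} = \left(24898 + 5017\right) \frac{1}{248} = 29915 \cdot \frac{1}{248} = \frac{965}{8}$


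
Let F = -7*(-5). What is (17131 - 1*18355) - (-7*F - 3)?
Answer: -976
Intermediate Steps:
F = 35
(17131 - 1*18355) - (-7*F - 3) = (17131 - 1*18355) - (-7*35 - 3) = (17131 - 18355) - (-245 - 3) = -1224 - 1*(-248) = -1224 + 248 = -976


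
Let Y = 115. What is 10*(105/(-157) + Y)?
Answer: 179500/157 ≈ 1143.3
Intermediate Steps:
10*(105/(-157) + Y) = 10*(105/(-157) + 115) = 10*(105*(-1/157) + 115) = 10*(-105/157 + 115) = 10*(17950/157) = 179500/157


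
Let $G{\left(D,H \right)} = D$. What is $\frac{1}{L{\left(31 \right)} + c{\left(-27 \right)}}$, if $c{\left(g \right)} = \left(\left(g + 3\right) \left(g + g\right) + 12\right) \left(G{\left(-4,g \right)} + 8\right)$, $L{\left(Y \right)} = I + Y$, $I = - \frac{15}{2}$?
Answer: $\frac{2}{10511} \approx 0.00019028$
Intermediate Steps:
$I = - \frac{15}{2}$ ($I = \left(-15\right) \frac{1}{2} = - \frac{15}{2} \approx -7.5$)
$L{\left(Y \right)} = - \frac{15}{2} + Y$
$c{\left(g \right)} = 48 + 8 g \left(3 + g\right)$ ($c{\left(g \right)} = \left(\left(g + 3\right) \left(g + g\right) + 12\right) \left(-4 + 8\right) = \left(\left(3 + g\right) 2 g + 12\right) 4 = \left(2 g \left(3 + g\right) + 12\right) 4 = \left(12 + 2 g \left(3 + g\right)\right) 4 = 48 + 8 g \left(3 + g\right)$)
$\frac{1}{L{\left(31 \right)} + c{\left(-27 \right)}} = \frac{1}{\left(- \frac{15}{2} + 31\right) + \left(48 + 8 \left(-27\right)^{2} + 24 \left(-27\right)\right)} = \frac{1}{\frac{47}{2} + \left(48 + 8 \cdot 729 - 648\right)} = \frac{1}{\frac{47}{2} + \left(48 + 5832 - 648\right)} = \frac{1}{\frac{47}{2} + 5232} = \frac{1}{\frac{10511}{2}} = \frac{2}{10511}$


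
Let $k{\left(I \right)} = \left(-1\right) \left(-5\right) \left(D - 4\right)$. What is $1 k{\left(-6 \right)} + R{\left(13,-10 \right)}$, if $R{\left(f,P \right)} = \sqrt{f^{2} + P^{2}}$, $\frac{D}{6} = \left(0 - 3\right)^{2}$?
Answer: $250 + \sqrt{269} \approx 266.4$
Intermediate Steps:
$D = 54$ ($D = 6 \left(0 - 3\right)^{2} = 6 \left(-3\right)^{2} = 6 \cdot 9 = 54$)
$R{\left(f,P \right)} = \sqrt{P^{2} + f^{2}}$
$k{\left(I \right)} = 250$ ($k{\left(I \right)} = \left(-1\right) \left(-5\right) \left(54 - 4\right) = 5 \cdot 50 = 250$)
$1 k{\left(-6 \right)} + R{\left(13,-10 \right)} = 1 \cdot 250 + \sqrt{\left(-10\right)^{2} + 13^{2}} = 250 + \sqrt{100 + 169} = 250 + \sqrt{269}$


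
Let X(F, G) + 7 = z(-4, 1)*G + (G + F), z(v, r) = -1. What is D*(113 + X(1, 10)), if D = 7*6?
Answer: 4494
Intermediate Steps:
D = 42
X(F, G) = -7 + F (X(F, G) = -7 + (-G + (G + F)) = -7 + (-G + (F + G)) = -7 + F)
D*(113 + X(1, 10)) = 42*(113 + (-7 + 1)) = 42*(113 - 6) = 42*107 = 4494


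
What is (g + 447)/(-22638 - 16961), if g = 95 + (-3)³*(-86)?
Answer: -2864/39599 ≈ -0.072325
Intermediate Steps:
g = 2417 (g = 95 - 27*(-86) = 95 + 2322 = 2417)
(g + 447)/(-22638 - 16961) = (2417 + 447)/(-22638 - 16961) = 2864/(-39599) = 2864*(-1/39599) = -2864/39599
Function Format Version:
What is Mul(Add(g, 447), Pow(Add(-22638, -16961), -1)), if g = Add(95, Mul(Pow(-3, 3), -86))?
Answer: Rational(-2864, 39599) ≈ -0.072325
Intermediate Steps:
g = 2417 (g = Add(95, Mul(-27, -86)) = Add(95, 2322) = 2417)
Mul(Add(g, 447), Pow(Add(-22638, -16961), -1)) = Mul(Add(2417, 447), Pow(Add(-22638, -16961), -1)) = Mul(2864, Pow(-39599, -1)) = Mul(2864, Rational(-1, 39599)) = Rational(-2864, 39599)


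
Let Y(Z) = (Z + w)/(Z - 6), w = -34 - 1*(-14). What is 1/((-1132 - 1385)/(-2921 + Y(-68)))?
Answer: 36011/31043 ≈ 1.1600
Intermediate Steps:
w = -20 (w = -34 + 14 = -20)
Y(Z) = (-20 + Z)/(-6 + Z) (Y(Z) = (Z - 20)/(Z - 6) = (-20 + Z)/(-6 + Z))
1/((-1132 - 1385)/(-2921 + Y(-68))) = 1/((-1132 - 1385)/(-2921 + (-20 - 68)/(-6 - 68))) = 1/(-2517/(-2921 - 88/(-74))) = 1/(-2517/(-2921 - 1/74*(-88))) = 1/(-2517/(-2921 + 44/37)) = 1/(-2517/(-108033/37)) = 1/(-2517*(-37/108033)) = 1/(31043/36011) = 36011/31043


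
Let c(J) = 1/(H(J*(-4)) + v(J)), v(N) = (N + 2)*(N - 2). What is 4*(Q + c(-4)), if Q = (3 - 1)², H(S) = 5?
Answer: 276/17 ≈ 16.235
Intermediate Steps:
v(N) = (-2 + N)*(2 + N) (v(N) = (2 + N)*(-2 + N) = (-2 + N)*(2 + N))
c(J) = 1/(1 + J²) (c(J) = 1/(5 + (-4 + J²)) = 1/(1 + J²))
Q = 4 (Q = 2² = 4)
4*(Q + c(-4)) = 4*(4 + 1/(1 + (-4)²)) = 4*(4 + 1/(1 + 16)) = 4*(4 + 1/17) = 4*(69/17) = 276/17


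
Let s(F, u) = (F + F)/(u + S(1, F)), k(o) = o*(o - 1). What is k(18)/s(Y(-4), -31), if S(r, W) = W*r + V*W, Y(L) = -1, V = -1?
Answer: 4743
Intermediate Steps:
k(o) = o*(-1 + o)
S(r, W) = -W + W*r (S(r, W) = W*r - W = -W + W*r)
s(F, u) = 2*F/u (s(F, u) = (F + F)/(u + F*(-1 + 1)) = (2*F)/(u + F*0) = (2*F)/(u + 0) = (2*F)/u = 2*F/u)
k(18)/s(Y(-4), -31) = (18*(-1 + 18))/((2*(-1)/(-31))) = (18*17)/((2*(-1)*(-1/31))) = 306/(2/31) = 306*(31/2) = 4743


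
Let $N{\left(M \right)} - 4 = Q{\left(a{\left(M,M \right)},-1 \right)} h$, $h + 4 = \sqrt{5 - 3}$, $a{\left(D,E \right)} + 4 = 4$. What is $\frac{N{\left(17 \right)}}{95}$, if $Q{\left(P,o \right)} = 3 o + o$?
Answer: $\frac{4}{19} - \frac{4 \sqrt{2}}{95} \approx 0.15098$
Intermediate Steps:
$a{\left(D,E \right)} = 0$ ($a{\left(D,E \right)} = -4 + 4 = 0$)
$h = -4 + \sqrt{2}$ ($h = -4 + \sqrt{5 - 3} = -4 + \sqrt{2} \approx -2.5858$)
$Q{\left(P,o \right)} = 4 o$
$N{\left(M \right)} = 20 - 4 \sqrt{2}$ ($N{\left(M \right)} = 4 + 4 \left(-1\right) \left(-4 + \sqrt{2}\right) = 4 - 4 \left(-4 + \sqrt{2}\right) = 4 + \left(16 - 4 \sqrt{2}\right) = 20 - 4 \sqrt{2}$)
$\frac{N{\left(17 \right)}}{95} = \frac{20 - 4 \sqrt{2}}{95} = \left(20 - 4 \sqrt{2}\right) \frac{1}{95} = \frac{4}{19} - \frac{4 \sqrt{2}}{95}$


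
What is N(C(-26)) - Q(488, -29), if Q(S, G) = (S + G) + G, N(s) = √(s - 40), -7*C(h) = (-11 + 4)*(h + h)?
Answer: -430 + 2*I*√23 ≈ -430.0 + 9.5917*I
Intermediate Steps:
C(h) = 2*h (C(h) = -(-11 + 4)*(h + h)/7 = -(-1)*2*h = -(-2)*h = 2*h)
N(s) = √(-40 + s)
Q(S, G) = S + 2*G (Q(S, G) = (G + S) + G = S + 2*G)
N(C(-26)) - Q(488, -29) = √(-40 + 2*(-26)) - (488 + 2*(-29)) = √(-40 - 52) - (488 - 58) = √(-92) - 1*430 = 2*I*√23 - 430 = -430 + 2*I*√23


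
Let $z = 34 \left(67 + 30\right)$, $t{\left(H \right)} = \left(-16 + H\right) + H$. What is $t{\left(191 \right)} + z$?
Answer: $3664$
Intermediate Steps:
$t{\left(H \right)} = -16 + 2 H$
$z = 3298$ ($z = 34 \cdot 97 = 3298$)
$t{\left(191 \right)} + z = \left(-16 + 2 \cdot 191\right) + 3298 = \left(-16 + 382\right) + 3298 = 366 + 3298 = 3664$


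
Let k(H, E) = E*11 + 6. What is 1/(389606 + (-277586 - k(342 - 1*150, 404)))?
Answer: 1/107570 ≈ 9.2963e-6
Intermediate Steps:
k(H, E) = 6 + 11*E (k(H, E) = 11*E + 6 = 6 + 11*E)
1/(389606 + (-277586 - k(342 - 1*150, 404))) = 1/(389606 + (-277586 - (6 + 11*404))) = 1/(389606 + (-277586 - (6 + 4444))) = 1/(389606 + (-277586 - 1*4450)) = 1/(389606 + (-277586 - 4450)) = 1/(389606 - 282036) = 1/107570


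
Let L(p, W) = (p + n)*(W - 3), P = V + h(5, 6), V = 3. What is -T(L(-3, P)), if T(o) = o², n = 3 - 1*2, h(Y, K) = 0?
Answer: 0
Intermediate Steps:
n = 1 (n = 3 - 2 = 1)
P = 3 (P = 3 + 0 = 3)
L(p, W) = (1 + p)*(-3 + W) (L(p, W) = (p + 1)*(W - 3) = (1 + p)*(-3 + W))
-T(L(-3, P)) = -(-3 + 3 - 3*(-3) + 3*(-3))² = -(-3 + 3 + 9 - 9)² = -1*0² = -1*0 = 0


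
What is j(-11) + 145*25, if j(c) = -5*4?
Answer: 3605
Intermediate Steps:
j(c) = -20
j(-11) + 145*25 = -20 + 145*25 = -20 + 3625 = 3605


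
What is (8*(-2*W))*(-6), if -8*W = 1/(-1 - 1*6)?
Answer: 12/7 ≈ 1.7143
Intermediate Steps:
W = 1/56 (W = -1/(8*(-1 - 1*6)) = -1/(8*(-1 - 6)) = -⅛/(-7) = -⅛*(-⅐) = 1/56 ≈ 0.017857)
(8*(-2*W))*(-6) = (8*(-2*1/56))*(-6) = (8*(-1/28))*(-6) = -2/7*(-6) = 12/7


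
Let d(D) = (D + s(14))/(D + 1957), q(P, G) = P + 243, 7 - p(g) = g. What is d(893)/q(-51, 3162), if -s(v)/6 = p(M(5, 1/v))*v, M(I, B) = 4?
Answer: 641/547200 ≈ 0.0011714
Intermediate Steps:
p(g) = 7 - g
s(v) = -18*v (s(v) = -6*(7 - 1*4)*v = -6*(7 - 4)*v = -18*v)
q(P, G) = 243 + P
d(D) = (-252 + D)/(1957 + D) (d(D) = (D - 18*14)/(D + 1957) = (D - 252)/(1957 + D) = (-252 + D)/(1957 + D))
d(893)/q(-51, 3162) = ((-252 + 893)/(1957 + 893))/(243 - 51) = (641/2850)/192 = ((1/2850)*641)*(1/192) = (641/2850)*(1/192) = 641/547200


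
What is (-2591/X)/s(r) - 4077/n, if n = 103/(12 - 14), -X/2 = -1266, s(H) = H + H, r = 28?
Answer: 1155905095/14604576 ≈ 79.147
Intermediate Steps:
s(H) = 2*H
X = 2532 (X = -2*(-1266) = 2532)
n = -103/2 (n = 103/(-2) = 103*(-1/2) = -103/2 ≈ -51.500)
(-2591/X)/s(r) - 4077/n = (-2591/2532)/((2*28)) - 4077/(-103/2) = -2591*1/2532/56 - 4077*(-2/103) = -2591/2532*1/56 + 8154/103 = -2591/141792 + 8154/103 = 1155905095/14604576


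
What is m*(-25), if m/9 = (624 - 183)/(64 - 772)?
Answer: 33075/236 ≈ 140.15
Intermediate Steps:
m = -1323/236 (m = 9*((624 - 183)/(64 - 772)) = 9*(441/(-708)) = 9*(441*(-1/708)) = 9*(-147/236) = -1323/236 ≈ -5.6059)
m*(-25) = -1323/236*(-25) = 33075/236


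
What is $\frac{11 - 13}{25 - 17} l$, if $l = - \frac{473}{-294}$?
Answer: $- \frac{473}{1176} \approx -0.40221$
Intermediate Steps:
$l = \frac{473}{294}$ ($l = \left(-473\right) \left(- \frac{1}{294}\right) = \frac{473}{294} \approx 1.6088$)
$\frac{11 - 13}{25 - 17} l = \frac{11 - 13}{25 - 17} \cdot \frac{473}{294} = - \frac{2}{8} \cdot \frac{473}{294} = \left(-2\right) \frac{1}{8} \cdot \frac{473}{294} = \left(- \frac{1}{4}\right) \frac{473}{294} = - \frac{473}{1176}$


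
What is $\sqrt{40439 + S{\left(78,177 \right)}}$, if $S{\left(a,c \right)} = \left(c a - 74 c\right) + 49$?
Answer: $2 \sqrt{10299} \approx 202.97$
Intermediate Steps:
$S{\left(a,c \right)} = 49 - 74 c + a c$ ($S{\left(a,c \right)} = \left(a c - 74 c\right) + 49 = \left(- 74 c + a c\right) + 49 = 49 - 74 c + a c$)
$\sqrt{40439 + S{\left(78,177 \right)}} = \sqrt{40439 + \left(49 - 13098 + 78 \cdot 177\right)} = \sqrt{40439 + \left(49 - 13098 + 13806\right)} = \sqrt{40439 + 757} = \sqrt{41196} = 2 \sqrt{10299}$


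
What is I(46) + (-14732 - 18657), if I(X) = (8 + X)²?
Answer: -30473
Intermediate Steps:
I(46) + (-14732 - 18657) = (8 + 46)² + (-14732 - 18657) = 54² - 33389 = 2916 - 33389 = -30473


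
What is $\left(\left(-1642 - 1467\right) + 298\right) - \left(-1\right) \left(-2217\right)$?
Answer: $-5028$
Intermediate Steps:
$\left(\left(-1642 - 1467\right) + 298\right) - \left(-1\right) \left(-2217\right) = \left(-3109 + 298\right) - 2217 = -2811 - 2217 = -5028$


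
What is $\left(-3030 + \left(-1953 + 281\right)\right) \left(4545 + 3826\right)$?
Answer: $-39360442$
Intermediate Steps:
$\left(-3030 + \left(-1953 + 281\right)\right) \left(4545 + 3826\right) = \left(-3030 - 1672\right) 8371 = \left(-4702\right) 8371 = -39360442$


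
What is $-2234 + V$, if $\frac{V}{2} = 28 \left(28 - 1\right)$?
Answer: $-722$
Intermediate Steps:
$V = 1512$ ($V = 2 \cdot 28 \left(28 - 1\right) = 2 \cdot 28 \cdot 27 = 2 \cdot 756 = 1512$)
$-2234 + V = -2234 + 1512 = -722$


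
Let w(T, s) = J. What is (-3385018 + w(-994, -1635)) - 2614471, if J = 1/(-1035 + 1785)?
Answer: -4499616749/750 ≈ -5.9995e+6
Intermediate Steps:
J = 1/750 ≈ 0.0013333
w(T, s) = 1/750
(-3385018 + w(-994, -1635)) - 2614471 = (-3385018 + 1/750) - 2614471 = -2538763499/750 - 2614471 = -4499616749/750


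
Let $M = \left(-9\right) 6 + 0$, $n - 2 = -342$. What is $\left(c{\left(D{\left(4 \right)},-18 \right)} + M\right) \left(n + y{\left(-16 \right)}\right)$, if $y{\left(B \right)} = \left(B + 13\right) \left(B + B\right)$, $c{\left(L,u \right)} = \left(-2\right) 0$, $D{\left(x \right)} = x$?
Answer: $13176$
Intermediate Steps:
$c{\left(L,u \right)} = 0$
$y{\left(B \right)} = 2 B \left(13 + B\right)$ ($y{\left(B \right)} = \left(13 + B\right) 2 B = 2 B \left(13 + B\right)$)
$n = -340$ ($n = 2 - 342 = -340$)
$M = -54$ ($M = -54 + 0 = -54$)
$\left(c{\left(D{\left(4 \right)},-18 \right)} + M\right) \left(n + y{\left(-16 \right)}\right) = \left(0 - 54\right) \left(-340 + 2 \left(-16\right) \left(13 - 16\right)\right) = - 54 \left(-340 + 2 \left(-16\right) \left(-3\right)\right) = - 54 \left(-340 + 96\right) = \left(-54\right) \left(-244\right) = 13176$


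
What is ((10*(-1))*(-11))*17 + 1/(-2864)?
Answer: 5355679/2864 ≈ 1870.0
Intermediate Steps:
((10*(-1))*(-11))*17 + 1/(-2864) = -10*(-11)*17 - 1/2864 = 110*17 - 1/2864 = 1870 - 1/2864 = 5355679/2864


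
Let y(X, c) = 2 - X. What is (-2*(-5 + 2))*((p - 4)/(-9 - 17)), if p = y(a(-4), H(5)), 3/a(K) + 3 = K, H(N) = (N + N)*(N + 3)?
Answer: 33/91 ≈ 0.36264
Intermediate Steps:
H(N) = 2*N*(3 + N) (H(N) = (2*N)*(3 + N) = 2*N*(3 + N))
a(K) = 3/(-3 + K)
p = 17/7 (p = 2 - 3/(-3 - 4) = 2 - 3/(-7) = 2 - 3*(-1)/7 = 2 - 1*(-3/7) = 2 + 3/7 = 17/7 ≈ 2.4286)
(-2*(-5 + 2))*((p - 4)/(-9 - 17)) = (-2*(-5 + 2))*((17/7 - 4)/(-9 - 17)) = (-2*(-3))*(-11/7/(-26)) = 6*(-11/7*(-1/26)) = 6*(11/182) = 33/91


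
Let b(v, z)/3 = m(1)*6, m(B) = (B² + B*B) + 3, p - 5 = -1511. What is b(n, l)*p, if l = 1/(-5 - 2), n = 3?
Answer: -135540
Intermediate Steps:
p = -1506 (p = 5 - 1511 = -1506)
m(B) = 3 + 2*B² (m(B) = (B² + B²) + 3 = 2*B² + 3 = 3 + 2*B²)
l = -⅐ (l = 1/(-7) = -⅐ ≈ -0.14286)
b(v, z) = 90 (b(v, z) = 3*((3 + 2*1²)*6) = 3*((3 + 2*1)*6) = 3*((3 + 2)*6) = 3*(5*6) = 3*30 = 90)
b(n, l)*p = 90*(-1506) = -135540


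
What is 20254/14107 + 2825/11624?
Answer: 275284771/163979768 ≈ 1.6788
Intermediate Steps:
20254/14107 + 2825/11624 = 275284771/163979768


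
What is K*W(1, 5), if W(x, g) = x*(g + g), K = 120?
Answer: 1200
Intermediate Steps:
W(x, g) = 2*g*x (W(x, g) = x*(2*g) = 2*g*x)
K*W(1, 5) = 120*(2*5*1) = 120*10 = 1200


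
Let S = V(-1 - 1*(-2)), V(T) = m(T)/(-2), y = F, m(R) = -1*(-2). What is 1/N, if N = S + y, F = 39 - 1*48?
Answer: -⅒ ≈ -0.10000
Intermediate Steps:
m(R) = 2
F = -9 (F = 39 - 48 = -9)
y = -9
V(T) = -1 (V(T) = 2/(-2) = 2*(-½) = -1)
S = -1
N = -10 (N = -1 - 9 = -10)
1/N = 1/(-10) = -⅒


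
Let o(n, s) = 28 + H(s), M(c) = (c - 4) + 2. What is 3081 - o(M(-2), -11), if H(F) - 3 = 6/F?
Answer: 33556/11 ≈ 3050.5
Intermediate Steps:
M(c) = -2 + c (M(c) = (-4 + c) + 2 = -2 + c)
H(F) = 3 + 6/F
o(n, s) = 31 + 6/s (o(n, s) = 28 + (3 + 6/s) = 31 + 6/s)
3081 - o(M(-2), -11) = 3081 - (31 + 6/(-11)) = 3081 - (31 + 6*(-1/11)) = 3081 - (31 - 6/11) = 3081 - 1*335/11 = 3081 - 335/11 = 33556/11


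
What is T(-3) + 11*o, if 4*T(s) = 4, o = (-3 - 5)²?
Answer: 705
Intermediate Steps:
o = 64 (o = (-8)² = 64)
T(s) = 1 (T(s) = (¼)*4 = 1)
T(-3) + 11*o = 1 + 11*64 = 1 + 704 = 705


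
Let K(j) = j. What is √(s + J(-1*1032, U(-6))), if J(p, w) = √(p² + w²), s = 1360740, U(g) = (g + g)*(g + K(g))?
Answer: 2*√(340185 + 6*√1885) ≈ 1167.0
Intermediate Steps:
U(g) = 4*g² (U(g) = (g + g)*(g + g) = (2*g)*(2*g) = 4*g²)
√(s + J(-1*1032, U(-6))) = √(1360740 + √((-1*1032)² + (4*(-6)²)²)) = √(1360740 + √((-1032)² + (4*36)²)) = √(1360740 + √(1065024 + 144²)) = √(1360740 + √(1065024 + 20736)) = √(1360740 + √1085760) = √(1360740 + 24*√1885)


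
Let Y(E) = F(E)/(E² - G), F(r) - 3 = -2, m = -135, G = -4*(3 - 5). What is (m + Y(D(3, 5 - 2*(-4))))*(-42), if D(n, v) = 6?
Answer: 11337/2 ≈ 5668.5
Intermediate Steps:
G = 8 (G = -4*(-2) = 8)
F(r) = 1 (F(r) = 3 - 2 = 1)
Y(E) = 1/(-8 + E²) (Y(E) = 1/(E² - 1*8) = 1/(E² - 8) = 1/(-8 + E²))
(m + Y(D(3, 5 - 2*(-4))))*(-42) = (-135 + 1/(-8 + 6²))*(-42) = (-135 + 1/(-8 + 36))*(-42) = (-135 + 1/28)*(-42) = -3779/28*(-42) = 11337/2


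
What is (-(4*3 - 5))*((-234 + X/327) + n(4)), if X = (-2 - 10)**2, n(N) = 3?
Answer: 175917/109 ≈ 1613.9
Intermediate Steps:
X = 144 (X = (-12)**2 = 144)
(-(4*3 - 5))*((-234 + X/327) + n(4)) = (-(4*3 - 5))*((-234 + 144/327) + 3) = (-(12 - 5))*((-234 + 144*(1/327)) + 3) = (-1*7)*((-234 + 48/109) + 3) = -7*(-25458/109 + 3) = -7*(-25131/109) = 175917/109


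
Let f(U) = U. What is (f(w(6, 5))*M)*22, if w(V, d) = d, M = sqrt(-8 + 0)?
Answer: 220*I*sqrt(2) ≈ 311.13*I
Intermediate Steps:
M = 2*I*sqrt(2) (M = sqrt(-8) = 2*I*sqrt(2) ≈ 2.8284*I)
(f(w(6, 5))*M)*22 = (5*(2*I*sqrt(2)))*22 = (10*I*sqrt(2))*22 = 220*I*sqrt(2)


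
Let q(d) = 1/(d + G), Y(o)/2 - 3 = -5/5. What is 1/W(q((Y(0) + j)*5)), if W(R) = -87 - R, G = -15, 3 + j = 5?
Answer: -15/1306 ≈ -0.011485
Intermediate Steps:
j = 2 (j = -3 + 5 = 2)
Y(o) = 4 (Y(o) = 6 + 2*(-5/5) = 6 + 2*(-5*⅕) = 6 + 2*(-1) = 6 - 2 = 4)
q(d) = 1/(-15 + d) (q(d) = 1/(d - 15) = 1/(-15 + d))
1/W(q((Y(0) + j)*5)) = 1/(-87 - 1/(-15 + (4 + 2)*5)) = 1/(-87 - 1/(-15 + 6*5)) = 1/(-87 - 1/(-15 + 30)) = 1/(-87 - 1/15) = 1/(-1306/15) = -15/1306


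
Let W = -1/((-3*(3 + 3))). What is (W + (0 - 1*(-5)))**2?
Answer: 8281/324 ≈ 25.559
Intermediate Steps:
W = 1/18 (W = -1/((-3*6)) = -1/(-18) = -1*(-1/18) = 1/18 ≈ 0.055556)
(W + (0 - 1*(-5)))**2 = (1/18 + (0 - 1*(-5)))**2 = (1/18 + (0 + 5))**2 = (1/18 + 5)**2 = (91/18)**2 = 8281/324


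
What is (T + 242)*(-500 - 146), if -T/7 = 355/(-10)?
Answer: -316863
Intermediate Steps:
T = 497/2 (T = -2485/(-10) = -2485*(-1)/10 = -7*(-71/2) = 497/2 ≈ 248.50)
(T + 242)*(-500 - 146) = (497/2 + 242)*(-500 - 146) = (981/2)*(-646) = -316863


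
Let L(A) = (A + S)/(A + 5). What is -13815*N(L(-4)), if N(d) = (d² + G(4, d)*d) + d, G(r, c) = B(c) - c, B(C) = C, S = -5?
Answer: -994680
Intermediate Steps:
L(A) = (-5 + A)/(5 + A) (L(A) = (A - 5)/(A + 5) = (-5 + A)/(5 + A))
G(r, c) = 0 (G(r, c) = c - c = 0)
N(d) = d + d² (N(d) = (d² + 0*d) + d = (d² + 0) + d = d² + d = d + d²)
-13815*N(L(-4)) = -13815*(-5 - 4)/(5 - 4)*(1 + (-5 - 4)/(5 - 4)) = -13815*-9/1*(1 - 9/1) = -13815*1*(-9)*(1 + 1*(-9)) = -(-124335)*(1 - 9) = -(-124335)*(-8) = -13815*72 = -994680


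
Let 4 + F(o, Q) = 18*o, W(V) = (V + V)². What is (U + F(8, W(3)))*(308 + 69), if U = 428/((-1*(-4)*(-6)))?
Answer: 276341/6 ≈ 46057.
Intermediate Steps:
U = -107/6 (U = 428/((4*(-6))) = 428/(-24) = 428*(-1/24) = -107/6 ≈ -17.833)
W(V) = 4*V² (W(V) = (2*V)² = 4*V²)
F(o, Q) = -4 + 18*o
(U + F(8, W(3)))*(308 + 69) = (-107/6 + (-4 + 18*8))*(308 + 69) = (-107/6 + (-4 + 144))*377 = (-107/6 + 140)*377 = (733/6)*377 = 276341/6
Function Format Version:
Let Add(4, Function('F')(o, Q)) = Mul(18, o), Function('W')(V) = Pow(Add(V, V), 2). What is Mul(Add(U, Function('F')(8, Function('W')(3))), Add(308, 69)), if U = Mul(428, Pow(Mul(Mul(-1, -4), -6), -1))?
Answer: Rational(276341, 6) ≈ 46057.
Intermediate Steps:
U = Rational(-107, 6) (U = Mul(428, Pow(Mul(4, -6), -1)) = Mul(428, Pow(-24, -1)) = Mul(428, Rational(-1, 24)) = Rational(-107, 6) ≈ -17.833)
Function('W')(V) = Mul(4, Pow(V, 2)) (Function('W')(V) = Pow(Mul(2, V), 2) = Mul(4, Pow(V, 2)))
Function('F')(o, Q) = Add(-4, Mul(18, o))
Mul(Add(U, Function('F')(8, Function('W')(3))), Add(308, 69)) = Mul(Add(Rational(-107, 6), Add(-4, Mul(18, 8))), Add(308, 69)) = Mul(Add(Rational(-107, 6), Add(-4, 144)), 377) = Mul(Add(Rational(-107, 6), 140), 377) = Mul(Rational(733, 6), 377) = Rational(276341, 6)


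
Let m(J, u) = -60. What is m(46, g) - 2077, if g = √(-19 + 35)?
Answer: -2137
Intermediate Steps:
g = 4 (g = √16 = 4)
m(46, g) - 2077 = -60 - 2077 = -2137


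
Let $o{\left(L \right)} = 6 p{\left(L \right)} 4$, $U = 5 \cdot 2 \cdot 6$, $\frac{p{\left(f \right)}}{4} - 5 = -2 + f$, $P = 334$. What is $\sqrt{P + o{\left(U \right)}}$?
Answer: $\sqrt{6382} \approx 79.887$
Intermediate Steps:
$p{\left(f \right)} = 12 + 4 f$ ($p{\left(f \right)} = 20 + 4 \left(-2 + f\right) = 20 + \left(-8 + 4 f\right) = 12 + 4 f$)
$U = 60$ ($U = 10 \cdot 6 = 60$)
$o{\left(L \right)} = 288 + 96 L$ ($o{\left(L \right)} = 6 \left(12 + 4 L\right) 4 = \left(72 + 24 L\right) 4 = 288 + 96 L$)
$\sqrt{P + o{\left(U \right)}} = \sqrt{334 + \left(288 + 96 \cdot 60\right)} = \sqrt{334 + \left(288 + 5760\right)} = \sqrt{334 + 6048} = \sqrt{6382}$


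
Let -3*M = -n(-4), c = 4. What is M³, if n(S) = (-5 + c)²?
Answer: 1/27 ≈ 0.037037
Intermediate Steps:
n(S) = 1 (n(S) = (-5 + 4)² = (-1)² = 1)
M = ⅓ (M = -(-1)/3 = -⅓*(-1) = ⅓ ≈ 0.33333)
M³ = (⅓)³ = 1/27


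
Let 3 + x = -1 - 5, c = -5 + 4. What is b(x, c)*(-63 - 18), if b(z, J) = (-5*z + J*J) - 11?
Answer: -2835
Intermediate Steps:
c = -1
x = -9 (x = -3 + (-1 - 5) = -3 - 6 = -9)
b(z, J) = -11 + J² - 5*z (b(z, J) = (-5*z + J²) - 11 = (J² - 5*z) - 11 = -11 + J² - 5*z)
b(x, c)*(-63 - 18) = (-11 + (-1)² - 5*(-9))*(-63 - 18) = (-11 + 1 + 45)*(-81) = 35*(-81) = -2835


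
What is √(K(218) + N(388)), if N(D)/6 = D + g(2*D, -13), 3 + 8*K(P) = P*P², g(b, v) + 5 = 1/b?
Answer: √195304740598/388 ≈ 1139.0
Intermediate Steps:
g(b, v) = -5 + 1/b
K(P) = -3/8 + P³/8 (K(P) = -3/8 + (P*P²)/8 = -3/8 + P³/8)
N(D) = -30 + 3/D + 6*D (N(D) = 6*(D + (-5 + 1/(2*D))) = 6*(-5 + D + 1/(2*D)) = -30 + 3/D + 6*D)
√(K(218) + N(388)) = √((-3/8 + (⅛)*218³) + (-30 + 3/388 + 6*388)) = √((-3/8 + (⅛)*10360232) + (-30 + 3*(1/388) + 2328)) = √((-3/8 + 1295029) + (-30 + 3/388 + 2328)) = √(10360229/8 + 891627/388) = √(1006725467/776) = √195304740598/388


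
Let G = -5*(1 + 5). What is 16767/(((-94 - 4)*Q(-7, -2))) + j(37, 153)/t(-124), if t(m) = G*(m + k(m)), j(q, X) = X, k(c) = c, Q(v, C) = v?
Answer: 20808573/850640 ≈ 24.462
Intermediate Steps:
G = -30 (G = -5*6 = -30)
t(m) = -60*m (t(m) = -30*(m + m) = -60*m)
16767/(((-94 - 4)*Q(-7, -2))) + j(37, 153)/t(-124) = 16767/(((-94 - 4)*(-7))) + 153/((-60*(-124))) = 16767/((-98*(-7))) + 153/7440 = 16767/686 + 153*(1/7440) = 16767*(1/686) + 51/2480 = 16767/686 + 51/2480 = 20808573/850640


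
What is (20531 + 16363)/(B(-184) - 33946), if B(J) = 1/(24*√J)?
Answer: -132734756284416/122128639801345 + 1770912*I*√46/122128639801345 ≈ -1.0868 + 9.8346e-8*I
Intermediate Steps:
B(J) = 1/(24*√J)
(20531 + 16363)/(B(-184) - 33946) = (20531 + 16363)/(1/(24*√(-184)) - 33946) = 36894/((-I*√46/92)/24 - 33946) = 36894/(-I*√46/2208 - 33946) = 36894/(-33946 - I*√46/2208)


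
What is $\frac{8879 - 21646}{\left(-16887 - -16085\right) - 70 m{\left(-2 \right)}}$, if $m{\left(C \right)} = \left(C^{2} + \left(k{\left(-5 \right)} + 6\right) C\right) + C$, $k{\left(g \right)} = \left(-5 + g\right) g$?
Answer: $- \frac{12767}{6898} \approx -1.8508$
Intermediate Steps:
$k{\left(g \right)} = g \left(-5 + g\right)$
$m{\left(C \right)} = C^{2} + 57 C$ ($m{\left(C \right)} = \left(C^{2} + \left(- 5 \left(-5 - 5\right) + 6\right) C\right) + C = \left(C^{2} + \left(\left(-5\right) \left(-10\right) + 6\right) C\right) + C = \left(C^{2} + \left(50 + 6\right) C\right) + C = \left(C^{2} + 56 C\right) + C = C^{2} + 57 C$)
$\frac{8879 - 21646}{\left(-16887 - -16085\right) - 70 m{\left(-2 \right)}} = \frac{8879 - 21646}{\left(-16887 - -16085\right) - 70 \left(- 2 \left(57 - 2\right)\right)} = - \frac{12767}{\left(-16887 + 16085\right) - 70 \left(\left(-2\right) 55\right)} = - \frac{12767}{-802 - -7700} = - \frac{12767}{-802 + 7700} = - \frac{12767}{6898}$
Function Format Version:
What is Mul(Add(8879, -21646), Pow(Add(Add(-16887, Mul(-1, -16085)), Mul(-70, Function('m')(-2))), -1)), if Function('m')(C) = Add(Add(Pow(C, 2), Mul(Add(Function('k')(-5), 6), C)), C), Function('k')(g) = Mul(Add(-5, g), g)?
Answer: Rational(-12767, 6898) ≈ -1.8508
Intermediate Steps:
Function('k')(g) = Mul(g, Add(-5, g))
Function('m')(C) = Add(Pow(C, 2), Mul(57, C)) (Function('m')(C) = Add(Add(Pow(C, 2), Mul(Add(Mul(-5, Add(-5, -5)), 6), C)), C) = Add(Add(Pow(C, 2), Mul(Add(Mul(-5, -10), 6), C)), C) = Add(Add(Pow(C, 2), Mul(Add(50, 6), C)), C) = Add(Add(Pow(C, 2), Mul(56, C)), C) = Add(Pow(C, 2), Mul(57, C)))
Mul(Add(8879, -21646), Pow(Add(Add(-16887, Mul(-1, -16085)), Mul(-70, Function('m')(-2))), -1)) = Mul(Add(8879, -21646), Pow(Add(Add(-16887, Mul(-1, -16085)), Mul(-70, Mul(-2, Add(57, -2)))), -1)) = Mul(-12767, Pow(Add(Add(-16887, 16085), Mul(-70, Mul(-2, 55))), -1)) = Mul(-12767, Pow(Add(-802, Mul(-70, -110)), -1)) = Mul(-12767, Pow(Add(-802, 7700), -1)) = Mul(-12767, Pow(6898, -1)) = Mul(-12767, Rational(1, 6898)) = Rational(-12767, 6898)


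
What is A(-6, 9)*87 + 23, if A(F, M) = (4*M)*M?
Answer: 28211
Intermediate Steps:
A(F, M) = 4*M²
A(-6, 9)*87 + 23 = (4*9²)*87 + 23 = (4*81)*87 + 23 = 324*87 + 23 = 28188 + 23 = 28211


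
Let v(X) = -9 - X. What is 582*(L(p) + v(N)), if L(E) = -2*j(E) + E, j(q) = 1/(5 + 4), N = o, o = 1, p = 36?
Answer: 45008/3 ≈ 15003.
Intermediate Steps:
N = 1
j(q) = ⅑ (j(q) = 1/9 = ⅑)
L(E) = -2/9 + E (L(E) = -2*⅑ + E = -2/9 + E)
582*(L(p) + v(N)) = 582*((-2/9 + 36) + (-9 - 1*1)) = 582*(322/9 + (-9 - 1)) = 582*(322/9 - 10) = 582*(232/9) = 45008/3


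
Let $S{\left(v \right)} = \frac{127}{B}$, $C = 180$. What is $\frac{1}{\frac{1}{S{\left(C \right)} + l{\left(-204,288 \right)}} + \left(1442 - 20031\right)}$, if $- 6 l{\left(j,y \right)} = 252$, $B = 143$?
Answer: $- \frac{5879}{109284874} \approx -5.3795 \cdot 10^{-5}$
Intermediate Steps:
$l{\left(j,y \right)} = -42$ ($l{\left(j,y \right)} = \left(- \frac{1}{6}\right) 252 = -42$)
$S{\left(v \right)} = \frac{127}{143}$
$\frac{1}{\frac{1}{S{\left(C \right)} + l{\left(-204,288 \right)}} + \left(1442 - 20031\right)} = \frac{1}{\frac{1}{\frac{127}{143} - 42} + \left(1442 - 20031\right)} = \frac{1}{\frac{1}{- \frac{5879}{143}} + \left(1442 - 20031\right)} = \frac{1}{- \frac{143}{5879} - 18589} = \frac{1}{- \frac{109284874}{5879}} = - \frac{5879}{109284874}$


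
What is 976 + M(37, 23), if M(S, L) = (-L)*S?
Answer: 125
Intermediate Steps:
M(S, L) = -L*S
976 + M(37, 23) = 976 - 1*23*37 = 976 - 851 = 125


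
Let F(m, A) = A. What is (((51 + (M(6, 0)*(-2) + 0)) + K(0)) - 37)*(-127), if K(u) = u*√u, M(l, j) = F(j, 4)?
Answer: -762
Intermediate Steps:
M(l, j) = 4
K(u) = u^(3/2)
(((51 + (M(6, 0)*(-2) + 0)) + K(0)) - 37)*(-127) = (((51 + (4*(-2) + 0)) + 0^(3/2)) - 37)*(-127) = (((51 + (-8 + 0)) + 0) - 37)*(-127) = (((51 - 8) + 0) - 37)*(-127) = ((43 + 0) - 37)*(-127) = (43 - 37)*(-127) = 6*(-127) = -762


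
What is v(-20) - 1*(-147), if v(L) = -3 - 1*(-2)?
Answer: 146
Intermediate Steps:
v(L) = -1 (v(L) = -3 + 2 = -1)
v(-20) - 1*(-147) = -1 - 1*(-147) = -1 + 147 = 146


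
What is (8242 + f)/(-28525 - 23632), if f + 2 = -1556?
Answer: -6684/52157 ≈ -0.12815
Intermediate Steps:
f = -1558 (f = -2 - 1556 = -1558)
(8242 + f)/(-28525 - 23632) = (8242 - 1558)/(-28525 - 23632) = 6684/(-52157) = 6684*(-1/52157) = -6684/52157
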